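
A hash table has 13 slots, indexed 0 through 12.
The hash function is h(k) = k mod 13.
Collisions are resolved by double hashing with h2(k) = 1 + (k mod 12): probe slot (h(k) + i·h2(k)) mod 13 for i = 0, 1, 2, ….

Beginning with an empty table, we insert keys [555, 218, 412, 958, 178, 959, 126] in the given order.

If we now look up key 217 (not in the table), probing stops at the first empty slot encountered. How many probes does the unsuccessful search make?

555 hashes to 9; slot 9 is free → place at 9.
218 hashes to 10; slot 10 is free → place at 10.
412 hashes to 9, h2=5; 9 taken → place at 1.
958 hashes to 9, h2=11; 9 taken → place at 7.
178 hashes to 9, h2=11; 9,7 taken → place at 5.
959 hashes to 10, h2=12; 10,9 taken → place at 8.
126 hashes to 9, h2=7; 9 taken → place at 3.
Table: [., 412, ., 126, ., 178, ., 958, 959, 555, 218, ., .]
Lookup 217: h=9, h2=2, probe 9,11 → slot 11 empty, not found.

2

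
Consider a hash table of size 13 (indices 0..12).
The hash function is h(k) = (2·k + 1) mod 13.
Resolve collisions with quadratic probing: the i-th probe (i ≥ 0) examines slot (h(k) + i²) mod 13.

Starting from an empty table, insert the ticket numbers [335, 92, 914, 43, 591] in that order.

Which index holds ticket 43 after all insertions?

Insert 335: h=8, slot 8 empty -> index 8.
Insert 92: h=3, slot 3 empty -> index 3.
Insert 914: h=9, slot 9 empty -> index 9.
Insert 43: h=9, slot 9 occupied -> index 10.
Insert 591: h=0, slot 0 empty -> index 0.
Table: [591, _, _, 92, _, _, _, _, 335, 914, 43, _, _]

10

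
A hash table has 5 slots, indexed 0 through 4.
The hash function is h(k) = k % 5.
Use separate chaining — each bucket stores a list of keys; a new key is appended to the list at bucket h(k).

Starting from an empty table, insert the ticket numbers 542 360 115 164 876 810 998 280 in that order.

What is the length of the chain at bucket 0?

4

542 → bucket 2
360 → bucket 0
115 → bucket 0 (collision)
164 → bucket 4
876 → bucket 1
810 → bucket 0 (collision)
998 → bucket 3
280 → bucket 0 (collision)
Final buckets:
0: 360 -> 115 -> 810 -> 280
1: 876
2: 542
3: 998
4: 164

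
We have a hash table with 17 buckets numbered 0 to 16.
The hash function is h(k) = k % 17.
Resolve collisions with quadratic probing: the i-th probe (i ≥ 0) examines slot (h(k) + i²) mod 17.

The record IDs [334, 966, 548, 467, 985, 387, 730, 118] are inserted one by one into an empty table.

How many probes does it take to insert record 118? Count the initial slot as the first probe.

3

334: h=11 => slot 11
966: h=14 => slot 14
548: h=4 => slot 4
467: h=8 => slot 8
985: h=16 => slot 16
387: h=13 => slot 13
730: h=16, probe 16,0 => slot 0
118: h=16, probe 16,0,3 => slot 3
Table: [730, _, _, 118, 548, _, _, _, 467, _, _, 334, _, 387, 966, _, 985]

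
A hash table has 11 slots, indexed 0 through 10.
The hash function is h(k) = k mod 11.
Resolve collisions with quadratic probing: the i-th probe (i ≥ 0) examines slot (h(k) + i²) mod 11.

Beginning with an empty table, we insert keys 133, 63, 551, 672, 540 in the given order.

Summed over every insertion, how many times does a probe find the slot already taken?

6

Insert 133: h=1, slot 1 empty => index 1.
Insert 63: h=8, slot 8 empty => index 8.
Insert 551: h=1, slot 1 occupied => index 2.
Insert 672: h=1, slots 1,2 occupied => index 5.
Insert 540: h=1, slots 1,2,5 occupied => index 10.
Table: [—, 133, 551, —, —, 672, —, —, 63, —, 540]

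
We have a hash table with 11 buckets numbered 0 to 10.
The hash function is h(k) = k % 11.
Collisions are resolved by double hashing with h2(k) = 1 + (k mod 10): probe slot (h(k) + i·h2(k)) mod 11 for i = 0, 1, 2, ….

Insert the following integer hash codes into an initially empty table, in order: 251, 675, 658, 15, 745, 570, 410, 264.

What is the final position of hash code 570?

251 hashes to 9; slot 9 is free => place at 9.
675 hashes to 4; slot 4 is free => place at 4.
658 hashes to 9, h2=9; 9 taken => place at 7.
15 hashes to 4, h2=6; 4 taken => place at 10.
745 hashes to 8; slot 8 is free => place at 8.
570 hashes to 9, h2=1; 9,10 taken => place at 0.
410 hashes to 3; slot 3 is free => place at 3.
264 hashes to 0, h2=5; 0 taken => place at 5.
Table: [570, _, _, 410, 675, 264, _, 658, 745, 251, 15]

0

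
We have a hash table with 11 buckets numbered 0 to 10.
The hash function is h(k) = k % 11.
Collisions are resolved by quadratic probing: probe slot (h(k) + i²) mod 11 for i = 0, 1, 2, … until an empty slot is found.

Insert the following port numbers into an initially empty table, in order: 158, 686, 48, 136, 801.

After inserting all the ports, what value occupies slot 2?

136

Insert 158: h=4, slot 4 empty → index 4.
Insert 686: h=4, slot 4 occupied → index 5.
Insert 48: h=4, slots 4,5 occupied → index 8.
Insert 136: h=4, slots 4,5,8 occupied → index 2.
Insert 801: h=9, slot 9 empty → index 9.
Table: [_, _, 136, _, 158, 686, _, _, 48, 801, _]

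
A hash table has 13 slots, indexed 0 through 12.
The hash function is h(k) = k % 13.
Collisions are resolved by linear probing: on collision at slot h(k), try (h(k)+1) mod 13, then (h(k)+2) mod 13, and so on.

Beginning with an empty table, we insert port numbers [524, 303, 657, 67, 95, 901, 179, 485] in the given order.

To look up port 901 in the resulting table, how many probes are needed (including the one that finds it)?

5

Insert 524: h=4, slot 4 empty → index 4.
Insert 303: h=4, slot 4 occupied → index 5.
Insert 657: h=7, slot 7 empty → index 7.
Insert 67: h=2, slot 2 empty → index 2.
Insert 95: h=4, slots 4,5 occupied → index 6.
Insert 901: h=4, slots 4,5,6,7 occupied → index 8.
Insert 179: h=10, slot 10 empty → index 10.
Insert 485: h=4, slots 4,5,6,7,8 occupied → index 9.
Table: [-, -, 67, -, 524, 303, 95, 657, 901, 485, 179, -, -]
Lookup 901: h=4, probe 4,5,6,7,8 → found at 8.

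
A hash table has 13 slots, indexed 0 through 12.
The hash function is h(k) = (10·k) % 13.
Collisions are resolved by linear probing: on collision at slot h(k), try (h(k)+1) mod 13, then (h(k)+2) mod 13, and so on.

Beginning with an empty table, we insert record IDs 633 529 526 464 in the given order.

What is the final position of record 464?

1

633 hashes to 12; slot 12 is free -> place at 12.
529 hashes to 12; 12 taken -> place at 0.
526 hashes to 8; slot 8 is free -> place at 8.
464 hashes to 12; 12,0 taken -> place at 1.
Table: [529, 464, ∅, ∅, ∅, ∅, ∅, ∅, 526, ∅, ∅, ∅, 633]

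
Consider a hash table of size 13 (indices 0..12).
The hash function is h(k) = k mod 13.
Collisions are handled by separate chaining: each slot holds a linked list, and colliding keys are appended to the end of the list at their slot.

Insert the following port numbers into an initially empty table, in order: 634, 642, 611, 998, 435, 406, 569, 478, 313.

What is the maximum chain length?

634 -> bucket 10
642 -> bucket 5
611 -> bucket 0
998 -> bucket 10 (collision)
435 -> bucket 6
406 -> bucket 3
569 -> bucket 10 (collision)
478 -> bucket 10 (collision)
313 -> bucket 1
Final buckets:
0: 611
1: 313
2: ∅
3: 406
4: ∅
5: 642
6: 435
7: ∅
8: ∅
9: ∅
10: 634 -> 998 -> 569 -> 478
11: ∅
12: ∅

4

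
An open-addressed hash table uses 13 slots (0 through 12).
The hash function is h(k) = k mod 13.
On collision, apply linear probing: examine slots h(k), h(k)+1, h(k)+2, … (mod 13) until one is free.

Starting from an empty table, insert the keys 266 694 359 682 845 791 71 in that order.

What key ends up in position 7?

266 hashes to 6; slot 6 is free → place at 6.
694 hashes to 5; slot 5 is free → place at 5.
359 hashes to 8; slot 8 is free → place at 8.
682 hashes to 6; 6 taken → place at 7.
845 hashes to 0; slot 0 is free → place at 0.
791 hashes to 11; slot 11 is free → place at 11.
71 hashes to 6; 6,7,8 taken → place at 9.
Table: [845, -, -, -, -, 694, 266, 682, 359, 71, -, 791, -]

682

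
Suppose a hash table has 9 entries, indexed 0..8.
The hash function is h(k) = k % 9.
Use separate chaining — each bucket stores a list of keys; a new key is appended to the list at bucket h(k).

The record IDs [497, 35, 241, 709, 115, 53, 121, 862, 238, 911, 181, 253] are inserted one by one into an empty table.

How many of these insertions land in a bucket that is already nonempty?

497 -> bucket 2
35 -> bucket 8
241 -> bucket 7
709 -> bucket 7 (collision)
115 -> bucket 7 (collision)
53 -> bucket 8 (collision)
121 -> bucket 4
862 -> bucket 7 (collision)
238 -> bucket 4 (collision)
911 -> bucket 2 (collision)
181 -> bucket 1
253 -> bucket 1 (collision)
Final buckets:
0: —
1: 181 -> 253
2: 497 -> 911
3: —
4: 121 -> 238
5: —
6: —
7: 241 -> 709 -> 115 -> 862
8: 35 -> 53

7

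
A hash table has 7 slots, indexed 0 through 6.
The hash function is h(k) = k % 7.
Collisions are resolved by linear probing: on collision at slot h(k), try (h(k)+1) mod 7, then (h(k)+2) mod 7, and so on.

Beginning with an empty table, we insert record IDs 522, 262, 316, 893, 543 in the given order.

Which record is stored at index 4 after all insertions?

522

522: h=4 => slot 4
262: h=3 => slot 3
316: h=1 => slot 1
893: h=4, probe 4,5 => slot 5
543: h=4, probe 4,5,6 => slot 6
Table: [_, 316, _, 262, 522, 893, 543]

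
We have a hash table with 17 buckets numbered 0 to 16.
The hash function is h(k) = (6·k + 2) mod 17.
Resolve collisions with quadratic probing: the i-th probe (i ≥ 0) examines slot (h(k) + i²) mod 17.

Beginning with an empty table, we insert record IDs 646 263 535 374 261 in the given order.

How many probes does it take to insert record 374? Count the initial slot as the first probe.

2

646 hashes to 2; slot 2 is free -> place at 2.
263 hashes to 16; slot 16 is free -> place at 16.
535 hashes to 16; 16 taken -> place at 0.
374 hashes to 2; 2 taken -> place at 3.
261 hashes to 4; slot 4 is free -> place at 4.
Table: [535, -, 646, 374, 261, -, -, -, -, -, -, -, -, -, -, -, 263]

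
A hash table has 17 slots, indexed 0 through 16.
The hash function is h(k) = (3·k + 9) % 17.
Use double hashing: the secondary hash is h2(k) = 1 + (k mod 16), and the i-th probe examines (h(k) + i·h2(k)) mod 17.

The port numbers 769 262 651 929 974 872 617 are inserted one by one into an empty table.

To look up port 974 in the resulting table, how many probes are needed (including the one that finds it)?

2

Insert 769: h=4, slot 4 empty → index 4.
Insert 262: h=13, slot 13 empty → index 13.
Insert 651: h=7, slot 7 empty → index 7.
Insert 929: h=8, slot 8 empty → index 8.
Insert 974: h=7, h2=15, slot 7 occupied → index 5.
Insert 872: h=7, h2=9, slot 7 occupied → index 16.
Insert 617: h=7, h2=10, slot 7 occupied → index 0.
Table: [617, -, -, -, 769, 974, -, 651, 929, -, -, -, -, 262, -, -, 872]
Lookup 974: h=7, h2=15, probe 7,5 → found at 5.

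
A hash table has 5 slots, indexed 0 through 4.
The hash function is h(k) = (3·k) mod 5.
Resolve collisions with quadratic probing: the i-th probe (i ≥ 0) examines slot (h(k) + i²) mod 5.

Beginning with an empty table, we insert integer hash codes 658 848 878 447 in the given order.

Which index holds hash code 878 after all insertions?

3

Insert 658: h=4, slot 4 empty → index 4.
Insert 848: h=4, slot 4 occupied → index 0.
Insert 878: h=4, slots 4,0 occupied → index 3.
Insert 447: h=1, slot 1 empty → index 1.
Table: [848, 447, —, 878, 658]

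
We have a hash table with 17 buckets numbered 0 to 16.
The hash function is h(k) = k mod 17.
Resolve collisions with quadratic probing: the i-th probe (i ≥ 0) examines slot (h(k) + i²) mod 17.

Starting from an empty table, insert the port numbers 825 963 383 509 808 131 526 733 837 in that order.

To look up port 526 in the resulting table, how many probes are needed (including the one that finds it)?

2

825 hashes to 9; slot 9 is free → place at 9.
963 hashes to 11; slot 11 is free → place at 11.
383 hashes to 9; 9 taken → place at 10.
509 hashes to 16; slot 16 is free → place at 16.
808 hashes to 9; 9,10 taken → place at 13.
131 hashes to 12; slot 12 is free → place at 12.
526 hashes to 16; 16 taken → place at 0.
733 hashes to 2; slot 2 is free → place at 2.
837 hashes to 4; slot 4 is free → place at 4.
Table: [526, ., 733, ., 837, ., ., ., ., 825, 383, 963, 131, 808, ., ., 509]
Lookup 526: h=16, probe 16,0 → found at 0.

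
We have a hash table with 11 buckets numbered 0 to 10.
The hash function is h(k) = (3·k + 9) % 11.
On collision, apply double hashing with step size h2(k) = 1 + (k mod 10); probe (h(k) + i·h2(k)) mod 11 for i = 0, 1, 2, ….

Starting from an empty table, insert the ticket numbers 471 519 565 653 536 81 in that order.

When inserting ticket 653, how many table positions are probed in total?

471: h=3 => slot 3
519: h=4 => slot 4
565: h=10 => slot 10
653: h=10, h2=4, probe 10,3,7 => slot 7
536: h=0 => slot 0
81: h=10, h2=2, probe 10,1 => slot 1
Table: [536, 81, -, 471, 519, -, -, 653, -, -, 565]

3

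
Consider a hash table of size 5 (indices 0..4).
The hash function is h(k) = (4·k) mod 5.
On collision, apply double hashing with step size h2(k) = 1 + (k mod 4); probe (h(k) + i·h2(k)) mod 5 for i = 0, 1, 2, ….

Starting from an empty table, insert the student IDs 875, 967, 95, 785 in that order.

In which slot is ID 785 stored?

2

875: h=0 -> slot 0
967: h=3 -> slot 3
95: h=0, h2=4, probe 0,4 -> slot 4
785: h=0, h2=2, probe 0,2 -> slot 2
Table: [875, _, 785, 967, 95]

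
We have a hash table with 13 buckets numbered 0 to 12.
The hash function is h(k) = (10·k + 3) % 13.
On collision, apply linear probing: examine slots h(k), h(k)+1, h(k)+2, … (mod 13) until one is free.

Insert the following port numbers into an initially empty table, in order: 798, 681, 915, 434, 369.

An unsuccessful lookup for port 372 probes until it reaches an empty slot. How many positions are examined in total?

798: h=1 -> slot 1
681: h=1, probe 1,2 -> slot 2
915: h=1, probe 1,2,3 -> slot 3
434: h=1, probe 1,2,3,4 -> slot 4
369: h=1, probe 1,2,3,4,5 -> slot 5
Table: [., 798, 681, 915, 434, 369, ., ., ., ., ., ., .]
Lookup 372: h=5, probe 5,6 → slot 6 empty, not found.

2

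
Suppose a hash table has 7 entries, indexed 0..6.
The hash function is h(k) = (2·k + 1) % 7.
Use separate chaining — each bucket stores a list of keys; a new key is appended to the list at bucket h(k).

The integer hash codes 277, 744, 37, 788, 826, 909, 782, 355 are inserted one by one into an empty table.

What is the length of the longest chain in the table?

2

Insert 277: h=2, bucket 2 empty → new chain.
Insert 744: h=5, bucket 5 empty → new chain.
Insert 37: h=5, bucket 5 nonempty → append to chain.
Insert 788: h=2, bucket 2 nonempty → append to chain.
Insert 826: h=1, bucket 1 empty → new chain.
Insert 909: h=6, bucket 6 empty → new chain.
Insert 782: h=4, bucket 4 empty → new chain.
Insert 355: h=4, bucket 4 nonempty → append to chain.
Final buckets:
0: .
1: 826
2: 277 -> 788
3: .
4: 782 -> 355
5: 744 -> 37
6: 909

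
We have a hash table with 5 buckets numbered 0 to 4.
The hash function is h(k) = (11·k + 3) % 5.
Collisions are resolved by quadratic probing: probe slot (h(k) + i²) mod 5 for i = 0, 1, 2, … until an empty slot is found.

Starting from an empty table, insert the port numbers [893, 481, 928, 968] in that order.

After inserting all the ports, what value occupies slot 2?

928

Insert 893: h=1, slot 1 empty → index 1.
Insert 481: h=4, slot 4 empty → index 4.
Insert 928: h=1, slot 1 occupied → index 2.
Insert 968: h=1, slots 1,2 occupied → index 0.
Table: [968, 893, 928, —, 481]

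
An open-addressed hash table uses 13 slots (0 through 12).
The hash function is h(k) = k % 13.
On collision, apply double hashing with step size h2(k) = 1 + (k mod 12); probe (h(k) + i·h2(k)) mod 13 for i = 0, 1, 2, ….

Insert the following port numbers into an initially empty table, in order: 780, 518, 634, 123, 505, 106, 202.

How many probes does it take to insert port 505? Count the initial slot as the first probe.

3

780 hashes to 0; slot 0 is free → place at 0.
518 hashes to 11; slot 11 is free → place at 11.
634 hashes to 10; slot 10 is free → place at 10.
123 hashes to 6; slot 6 is free → place at 6.
505 hashes to 11, h2=2; 11,0 taken → place at 2.
106 hashes to 2, h2=11; 2,0,11 taken → place at 9.
202 hashes to 7; slot 7 is free → place at 7.
Table: [780, —, 505, —, —, —, 123, 202, —, 106, 634, 518, —]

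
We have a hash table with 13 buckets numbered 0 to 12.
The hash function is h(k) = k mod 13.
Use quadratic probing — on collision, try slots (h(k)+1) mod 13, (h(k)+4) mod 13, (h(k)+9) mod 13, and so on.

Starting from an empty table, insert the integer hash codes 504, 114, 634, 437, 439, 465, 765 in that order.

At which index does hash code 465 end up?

504 hashes to 10; slot 10 is free -> place at 10.
114 hashes to 10; 10 taken -> place at 11.
634 hashes to 10; 10,11 taken -> place at 1.
437 hashes to 8; slot 8 is free -> place at 8.
439 hashes to 10; 10,11,1 taken -> place at 6.
465 hashes to 10; 10,11,1,6 taken -> place at 0.
765 hashes to 11; 11 taken -> place at 12.
Table: [465, 634, ., ., ., ., 439, ., 437, ., 504, 114, 765]

0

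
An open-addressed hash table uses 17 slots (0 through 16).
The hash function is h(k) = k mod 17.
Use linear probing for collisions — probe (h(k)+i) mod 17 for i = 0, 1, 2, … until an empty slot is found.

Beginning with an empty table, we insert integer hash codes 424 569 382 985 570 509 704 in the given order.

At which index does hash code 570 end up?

424: h=16 → slot 16
569: h=8 → slot 8
382: h=8, probe 8,9 → slot 9
985: h=16, probe 16,0 → slot 0
570: h=9, probe 9,10 → slot 10
509: h=16, probe 16,0,1 → slot 1
704: h=7 → slot 7
Table: [985, 509, ., ., ., ., ., 704, 569, 382, 570, ., ., ., ., ., 424]

10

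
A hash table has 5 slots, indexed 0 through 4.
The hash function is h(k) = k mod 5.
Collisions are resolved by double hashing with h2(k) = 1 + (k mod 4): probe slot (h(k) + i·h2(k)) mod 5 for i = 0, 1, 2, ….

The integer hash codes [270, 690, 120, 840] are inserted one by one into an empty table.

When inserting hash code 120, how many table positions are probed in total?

2

270 hashes to 0; slot 0 is free -> place at 0.
690 hashes to 0, h2=3; 0 taken -> place at 3.
120 hashes to 0, h2=1; 0 taken -> place at 1.
840 hashes to 0, h2=1; 0,1 taken -> place at 2.
Table: [270, 120, 840, 690, ∅]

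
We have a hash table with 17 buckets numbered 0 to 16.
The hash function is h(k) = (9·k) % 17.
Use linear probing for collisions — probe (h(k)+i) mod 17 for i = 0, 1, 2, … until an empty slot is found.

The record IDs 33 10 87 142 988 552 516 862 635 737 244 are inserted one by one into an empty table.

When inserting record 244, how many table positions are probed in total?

33 hashes to 8; slot 8 is free → place at 8.
10 hashes to 5; slot 5 is free → place at 5.
87 hashes to 1; slot 1 is free → place at 1.
142 hashes to 3; slot 3 is free → place at 3.
988 hashes to 1; 1 taken → place at 2.
552 hashes to 4; slot 4 is free → place at 4.
516 hashes to 3; 3,4,5 taken → place at 6.
862 hashes to 6; 6 taken → place at 7.
635 hashes to 3; 3,4,5,6,7,8 taken → place at 9.
737 hashes to 3; 3,4,5,6,7,8,9 taken → place at 10.
244 hashes to 3; 3,4,5,6,7,8,9,10 taken → place at 11.
Table: [—, 87, 988, 142, 552, 10, 516, 862, 33, 635, 737, 244, —, —, —, —, —]

9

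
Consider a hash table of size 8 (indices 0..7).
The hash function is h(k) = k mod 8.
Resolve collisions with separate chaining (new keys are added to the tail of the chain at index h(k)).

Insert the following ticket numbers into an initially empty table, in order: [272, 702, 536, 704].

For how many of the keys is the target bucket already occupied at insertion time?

2

272 → bucket 0
702 → bucket 6
536 → bucket 0 (collision)
704 → bucket 0 (collision)
Final buckets:
0: 272 -> 536 -> 704
1: .
2: .
3: .
4: .
5: .
6: 702
7: .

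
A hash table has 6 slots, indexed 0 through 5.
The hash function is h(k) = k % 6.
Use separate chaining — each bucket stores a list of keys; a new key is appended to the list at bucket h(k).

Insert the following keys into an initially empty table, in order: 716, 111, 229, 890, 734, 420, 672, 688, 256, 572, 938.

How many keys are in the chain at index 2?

716 -> bucket 2
111 -> bucket 3
229 -> bucket 1
890 -> bucket 2 (collision)
734 -> bucket 2 (collision)
420 -> bucket 0
672 -> bucket 0 (collision)
688 -> bucket 4
256 -> bucket 4 (collision)
572 -> bucket 2 (collision)
938 -> bucket 2 (collision)
Final buckets:
0: 420 -> 672
1: 229
2: 716 -> 890 -> 734 -> 572 -> 938
3: 111
4: 688 -> 256
5: _

5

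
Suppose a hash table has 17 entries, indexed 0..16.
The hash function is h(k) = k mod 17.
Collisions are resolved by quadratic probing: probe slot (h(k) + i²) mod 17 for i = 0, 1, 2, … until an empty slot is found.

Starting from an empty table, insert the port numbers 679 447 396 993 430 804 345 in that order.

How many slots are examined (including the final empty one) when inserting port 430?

Insert 679: h=16, slot 16 empty → index 16.
Insert 447: h=5, slot 5 empty → index 5.
Insert 396: h=5, slot 5 occupied → index 6.
Insert 993: h=7, slot 7 empty → index 7.
Insert 430: h=5, slots 5,6 occupied → index 9.
Insert 804: h=5, slots 5,6,9 occupied → index 14.
Insert 345: h=5, slots 5,6,9,14 occupied → index 4.
Table: [—, —, —, —, 345, 447, 396, 993, —, 430, —, —, —, —, 804, —, 679]

3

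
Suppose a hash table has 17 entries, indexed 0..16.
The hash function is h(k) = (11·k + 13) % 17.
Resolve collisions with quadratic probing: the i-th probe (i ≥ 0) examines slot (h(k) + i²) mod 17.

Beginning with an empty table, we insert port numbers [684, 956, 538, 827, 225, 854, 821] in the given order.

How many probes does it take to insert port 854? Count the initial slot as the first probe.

5

684: h=6 => slot 6
956: h=6, probe 6,7 => slot 7
538: h=15 => slot 15
827: h=15, probe 15,16 => slot 16
225: h=6, probe 6,7,10 => slot 10
854: h=6, probe 6,7,10,15,5 => slot 5
821: h=0 => slot 0
Table: [821, _, _, _, _, 854, 684, 956, _, _, 225, _, _, _, _, 538, 827]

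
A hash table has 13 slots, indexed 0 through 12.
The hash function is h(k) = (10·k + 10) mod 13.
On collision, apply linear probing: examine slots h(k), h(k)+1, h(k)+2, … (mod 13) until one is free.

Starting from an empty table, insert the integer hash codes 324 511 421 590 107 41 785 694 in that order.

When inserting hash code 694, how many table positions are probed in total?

Insert 324: h=0, slot 0 empty => index 0.
Insert 511: h=11, slot 11 empty => index 11.
Insert 421: h=8, slot 8 empty => index 8.
Insert 590: h=8, slot 8 occupied => index 9.
Insert 107: h=1, slot 1 empty => index 1.
Insert 41: h=4, slot 4 empty => index 4.
Insert 785: h=8, slots 8,9 occupied => index 10.
Insert 694: h=8, slots 8,9,10,11 occupied => index 12.
Table: [324, 107, —, —, 41, —, —, —, 421, 590, 785, 511, 694]

5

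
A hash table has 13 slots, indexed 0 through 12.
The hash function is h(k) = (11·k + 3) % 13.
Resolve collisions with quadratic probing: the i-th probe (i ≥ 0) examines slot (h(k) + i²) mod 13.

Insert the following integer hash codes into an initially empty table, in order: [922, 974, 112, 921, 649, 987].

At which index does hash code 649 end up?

922 hashes to 5; slot 5 is free → place at 5.
974 hashes to 5; 5 taken → place at 6.
112 hashes to 0; slot 0 is free → place at 0.
921 hashes to 7; slot 7 is free → place at 7.
649 hashes to 5; 5,6 taken → place at 9.
987 hashes to 5; 5,6,9 taken → place at 1.
Table: [112, 987, ., ., ., 922, 974, 921, ., 649, ., ., .]

9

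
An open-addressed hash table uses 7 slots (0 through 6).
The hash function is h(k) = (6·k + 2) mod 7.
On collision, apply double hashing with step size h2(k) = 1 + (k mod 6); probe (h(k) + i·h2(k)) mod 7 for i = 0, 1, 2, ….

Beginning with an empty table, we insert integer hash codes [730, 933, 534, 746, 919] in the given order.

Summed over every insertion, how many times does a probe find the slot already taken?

730 hashes to 0; slot 0 is free → place at 0.
933 hashes to 0, h2=4; 0 taken → place at 4.
534 hashes to 0, h2=1; 0 taken → place at 1.
746 hashes to 5; slot 5 is free → place at 5.
919 hashes to 0, h2=2; 0 taken → place at 2.
Table: [730, 534, 919, -, 933, 746, -]

3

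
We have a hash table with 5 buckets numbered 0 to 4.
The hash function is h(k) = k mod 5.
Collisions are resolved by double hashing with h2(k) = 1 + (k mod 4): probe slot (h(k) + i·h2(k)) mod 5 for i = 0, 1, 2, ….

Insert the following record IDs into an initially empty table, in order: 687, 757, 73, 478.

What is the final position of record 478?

1

Insert 687: h=2, slot 2 empty → index 2.
Insert 757: h=2, h2=2, slot 2 occupied → index 4.
Insert 73: h=3, slot 3 empty → index 3.
Insert 478: h=3, h2=3, slot 3 occupied → index 1.
Table: [—, 478, 687, 73, 757]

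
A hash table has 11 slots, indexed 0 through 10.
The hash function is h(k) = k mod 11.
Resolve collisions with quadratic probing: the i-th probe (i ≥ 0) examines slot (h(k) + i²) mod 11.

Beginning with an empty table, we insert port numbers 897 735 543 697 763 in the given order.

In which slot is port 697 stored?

5

897 hashes to 6; slot 6 is free -> place at 6.
735 hashes to 9; slot 9 is free -> place at 9.
543 hashes to 4; slot 4 is free -> place at 4.
697 hashes to 4; 4 taken -> place at 5.
763 hashes to 4; 4,5 taken -> place at 8.
Table: [∅, ∅, ∅, ∅, 543, 697, 897, ∅, 763, 735, ∅]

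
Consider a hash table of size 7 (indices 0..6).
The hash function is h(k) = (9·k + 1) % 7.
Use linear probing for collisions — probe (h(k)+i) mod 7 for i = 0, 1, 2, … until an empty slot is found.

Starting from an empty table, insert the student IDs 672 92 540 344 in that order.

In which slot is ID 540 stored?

4

Insert 672: h=1, slot 1 empty => index 1.
Insert 92: h=3, slot 3 empty => index 3.
Insert 540: h=3, slot 3 occupied => index 4.
Insert 344: h=3, slots 3,4 occupied => index 5.
Table: [., 672, ., 92, 540, 344, .]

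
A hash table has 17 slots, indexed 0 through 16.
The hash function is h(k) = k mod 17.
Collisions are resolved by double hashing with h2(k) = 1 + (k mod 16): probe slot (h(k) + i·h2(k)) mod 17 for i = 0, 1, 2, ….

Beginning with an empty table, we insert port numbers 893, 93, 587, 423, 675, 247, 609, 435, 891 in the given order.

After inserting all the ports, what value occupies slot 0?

247

893: h=9 => slot 9
93: h=8 => slot 8
587: h=9, h2=12, probe 9,4 => slot 4
423: h=15 => slot 15
675: h=12 => slot 12
247: h=9, h2=8, probe 9,0 => slot 0
609: h=14 => slot 14
435: h=10 => slot 10
891: h=7 => slot 7
Table: [247, ∅, ∅, ∅, 587, ∅, ∅, 891, 93, 893, 435, ∅, 675, ∅, 609, 423, ∅]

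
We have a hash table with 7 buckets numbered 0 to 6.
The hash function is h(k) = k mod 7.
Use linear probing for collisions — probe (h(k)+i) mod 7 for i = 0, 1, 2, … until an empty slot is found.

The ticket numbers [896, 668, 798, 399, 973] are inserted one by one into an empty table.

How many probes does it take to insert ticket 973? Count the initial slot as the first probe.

5

896 hashes to 0; slot 0 is free => place at 0.
668 hashes to 3; slot 3 is free => place at 3.
798 hashes to 0; 0 taken => place at 1.
399 hashes to 0; 0,1 taken => place at 2.
973 hashes to 0; 0,1,2,3 taken => place at 4.
Table: [896, 798, 399, 668, 973, —, —]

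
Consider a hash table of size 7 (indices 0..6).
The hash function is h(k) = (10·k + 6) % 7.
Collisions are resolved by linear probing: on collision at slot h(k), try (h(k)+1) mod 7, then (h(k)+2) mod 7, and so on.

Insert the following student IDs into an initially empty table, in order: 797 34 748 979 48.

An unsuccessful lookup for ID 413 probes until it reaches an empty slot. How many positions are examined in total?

3

797 hashes to 3; slot 3 is free => place at 3.
34 hashes to 3; 3 taken => place at 4.
748 hashes to 3; 3,4 taken => place at 5.
979 hashes to 3; 3,4,5 taken => place at 6.
48 hashes to 3; 3,4,5,6 taken => place at 0.
Table: [48, ., ., 797, 34, 748, 979]
Lookup 413: h=6, probe 6,0,1 → slot 1 empty, not found.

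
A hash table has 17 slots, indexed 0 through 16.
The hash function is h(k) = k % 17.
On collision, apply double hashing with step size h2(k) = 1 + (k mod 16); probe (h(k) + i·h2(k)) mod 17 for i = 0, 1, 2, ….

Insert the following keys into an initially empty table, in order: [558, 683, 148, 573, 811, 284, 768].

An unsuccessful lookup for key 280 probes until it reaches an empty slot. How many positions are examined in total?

2

558 hashes to 14; slot 14 is free => place at 14.
683 hashes to 3; slot 3 is free => place at 3.
148 hashes to 12; slot 12 is free => place at 12.
573 hashes to 12, h2=14; 12 taken => place at 9.
811 hashes to 12, h2=12; 12 taken => place at 7.
284 hashes to 12, h2=13; 12 taken => place at 8.
768 hashes to 3, h2=1; 3 taken => place at 4.
Table: [_, _, _, 683, 768, _, _, 811, 284, 573, _, _, 148, _, 558, _, _]
Lookup 280: h=8, h2=9, probe 8,0 → slot 0 empty, not found.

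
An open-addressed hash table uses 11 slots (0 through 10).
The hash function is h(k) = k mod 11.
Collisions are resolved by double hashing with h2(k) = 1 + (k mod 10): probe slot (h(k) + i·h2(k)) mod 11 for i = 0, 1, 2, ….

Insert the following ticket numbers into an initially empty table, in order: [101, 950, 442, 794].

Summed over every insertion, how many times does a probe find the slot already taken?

101: h=2 → slot 2
950: h=4 → slot 4
442: h=2, h2=3, probe 2,5 → slot 5
794: h=2, h2=5, probe 2,7 → slot 7
Table: [-, -, 101, -, 950, 442, -, 794, -, -, -]

2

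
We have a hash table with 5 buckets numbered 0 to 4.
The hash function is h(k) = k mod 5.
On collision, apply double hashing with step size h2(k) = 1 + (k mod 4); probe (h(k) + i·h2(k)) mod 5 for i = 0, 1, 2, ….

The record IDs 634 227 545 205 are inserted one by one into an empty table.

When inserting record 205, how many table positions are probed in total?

4

634 hashes to 4; slot 4 is free -> place at 4.
227 hashes to 2; slot 2 is free -> place at 2.
545 hashes to 0; slot 0 is free -> place at 0.
205 hashes to 0, h2=2; 0,2,4 taken -> place at 1.
Table: [545, 205, 227, ., 634]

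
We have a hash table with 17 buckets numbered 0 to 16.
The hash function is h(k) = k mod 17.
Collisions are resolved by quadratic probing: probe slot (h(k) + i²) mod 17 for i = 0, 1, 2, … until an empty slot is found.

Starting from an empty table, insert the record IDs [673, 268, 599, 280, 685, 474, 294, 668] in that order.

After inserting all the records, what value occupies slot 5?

685

673: h=10 → slot 10
268: h=13 → slot 13
599: h=4 → slot 4
280: h=8 → slot 8
685: h=5 → slot 5
474: h=15 → slot 15
294: h=5, probe 5,6 → slot 6
668: h=5, probe 5,6,9 → slot 9
Table: [-, -, -, -, 599, 685, 294, -, 280, 668, 673, -, -, 268, -, 474, -]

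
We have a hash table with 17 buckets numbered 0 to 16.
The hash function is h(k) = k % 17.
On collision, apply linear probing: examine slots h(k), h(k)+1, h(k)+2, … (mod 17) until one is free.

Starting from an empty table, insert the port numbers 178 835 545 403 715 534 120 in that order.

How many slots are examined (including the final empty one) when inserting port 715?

3

Insert 178: h=8, slot 8 empty => index 8.
Insert 835: h=2, slot 2 empty => index 2.
Insert 545: h=1, slot 1 empty => index 1.
Insert 403: h=12, slot 12 empty => index 12.
Insert 715: h=1, slots 1,2 occupied => index 3.
Insert 534: h=7, slot 7 empty => index 7.
Insert 120: h=1, slots 1,2,3 occupied => index 4.
Table: [., 545, 835, 715, 120, ., ., 534, 178, ., ., ., 403, ., ., ., .]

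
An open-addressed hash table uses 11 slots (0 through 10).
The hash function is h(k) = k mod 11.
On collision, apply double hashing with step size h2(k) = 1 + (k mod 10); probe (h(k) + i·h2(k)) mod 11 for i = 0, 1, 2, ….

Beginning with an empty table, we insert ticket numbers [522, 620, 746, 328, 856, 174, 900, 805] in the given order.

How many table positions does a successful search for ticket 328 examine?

2

522: h=5 → slot 5
620: h=4 → slot 4
746: h=9 → slot 9
328: h=9, h2=9, probe 9,7 → slot 7
856: h=9, h2=7, probe 9,5,1 → slot 1
174: h=9, h2=5, probe 9,3 → slot 3
900: h=9, h2=1, probe 9,10 → slot 10
805: h=2 → slot 2
Table: [∅, 856, 805, 174, 620, 522, ∅, 328, ∅, 746, 900]
Lookup 328: h=9, h2=9, probe 9,7 → found at 7.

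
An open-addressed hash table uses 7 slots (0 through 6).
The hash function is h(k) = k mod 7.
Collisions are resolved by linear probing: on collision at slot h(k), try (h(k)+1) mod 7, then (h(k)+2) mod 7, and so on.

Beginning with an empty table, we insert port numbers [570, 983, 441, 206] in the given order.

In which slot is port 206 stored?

5

570: h=3 → slot 3
983: h=3, probe 3,4 → slot 4
441: h=0 → slot 0
206: h=3, probe 3,4,5 → slot 5
Table: [441, ., ., 570, 983, 206, .]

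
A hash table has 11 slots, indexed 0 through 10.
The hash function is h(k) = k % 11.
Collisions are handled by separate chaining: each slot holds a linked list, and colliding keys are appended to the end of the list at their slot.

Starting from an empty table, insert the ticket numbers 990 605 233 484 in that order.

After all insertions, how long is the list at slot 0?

990 → bucket 0
605 → bucket 0 (collision)
233 → bucket 2
484 → bucket 0 (collision)
Final buckets:
0: 990 -> 605 -> 484
1: .
2: 233
3: .
4: .
5: .
6: .
7: .
8: .
9: .
10: .

3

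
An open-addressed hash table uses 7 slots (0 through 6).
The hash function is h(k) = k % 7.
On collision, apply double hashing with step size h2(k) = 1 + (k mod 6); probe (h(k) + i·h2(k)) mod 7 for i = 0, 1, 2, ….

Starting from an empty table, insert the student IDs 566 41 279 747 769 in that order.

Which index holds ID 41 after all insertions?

5

566: h=6 => slot 6
41: h=6, h2=6, probe 6,5 => slot 5
279: h=6, h2=4, probe 6,3 => slot 3
747: h=5, h2=4, probe 5,2 => slot 2
769: h=6, h2=2, probe 6,1 => slot 1
Table: [-, 769, 747, 279, -, 41, 566]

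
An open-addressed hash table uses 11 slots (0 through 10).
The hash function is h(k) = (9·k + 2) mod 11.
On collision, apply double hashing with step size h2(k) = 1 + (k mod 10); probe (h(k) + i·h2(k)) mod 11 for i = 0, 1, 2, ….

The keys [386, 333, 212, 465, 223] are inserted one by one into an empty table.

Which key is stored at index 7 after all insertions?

386 hashes to 0; slot 0 is free => place at 0.
333 hashes to 7; slot 7 is free => place at 7.
212 hashes to 7, h2=3; 7 taken => place at 10.
465 hashes to 7, h2=6; 7 taken => place at 2.
223 hashes to 7, h2=4; 7,0 taken => place at 4.
Table: [386, ∅, 465, ∅, 223, ∅, ∅, 333, ∅, ∅, 212]

333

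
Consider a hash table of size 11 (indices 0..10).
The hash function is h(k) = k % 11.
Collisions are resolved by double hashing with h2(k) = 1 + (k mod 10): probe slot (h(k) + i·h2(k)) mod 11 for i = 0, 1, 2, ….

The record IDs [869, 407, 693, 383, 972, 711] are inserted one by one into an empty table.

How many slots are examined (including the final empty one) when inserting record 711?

869: h=0 -> slot 0
407: h=0, h2=8, probe 0,8 -> slot 8
693: h=0, h2=4, probe 0,4 -> slot 4
383: h=9 -> slot 9
972: h=4, h2=3, probe 4,7 -> slot 7
711: h=7, h2=2, probe 7,9,0,2 -> slot 2
Table: [869, _, 711, _, 693, _, _, 972, 407, 383, _]

4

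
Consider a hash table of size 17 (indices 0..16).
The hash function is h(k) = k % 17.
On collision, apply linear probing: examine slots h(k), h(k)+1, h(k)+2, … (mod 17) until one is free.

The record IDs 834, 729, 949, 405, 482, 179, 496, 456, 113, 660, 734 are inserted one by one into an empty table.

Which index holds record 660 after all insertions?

834 hashes to 1; slot 1 is free -> place at 1.
729 hashes to 15; slot 15 is free -> place at 15.
949 hashes to 14; slot 14 is free -> place at 14.
405 hashes to 14; 14,15 taken -> place at 16.
482 hashes to 6; slot 6 is free -> place at 6.
179 hashes to 9; slot 9 is free -> place at 9.
496 hashes to 3; slot 3 is free -> place at 3.
456 hashes to 14; 14,15,16 taken -> place at 0.
113 hashes to 11; slot 11 is free -> place at 11.
660 hashes to 14; 14,15,16,0,1 taken -> place at 2.
734 hashes to 3; 3 taken -> place at 4.
Table: [456, 834, 660, 496, 734, ., 482, ., ., 179, ., 113, ., ., 949, 729, 405]

2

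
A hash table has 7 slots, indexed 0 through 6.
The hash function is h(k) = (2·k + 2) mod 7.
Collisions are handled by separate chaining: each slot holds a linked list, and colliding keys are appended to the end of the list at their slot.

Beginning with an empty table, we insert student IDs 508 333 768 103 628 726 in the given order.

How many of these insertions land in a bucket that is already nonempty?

4

508 → bucket 3
333 → bucket 3 (collision)
768 → bucket 5
103 → bucket 5 (collision)
628 → bucket 5 (collision)
726 → bucket 5 (collision)
Final buckets:
0: -
1: -
2: -
3: 508 -> 333
4: -
5: 768 -> 103 -> 628 -> 726
6: -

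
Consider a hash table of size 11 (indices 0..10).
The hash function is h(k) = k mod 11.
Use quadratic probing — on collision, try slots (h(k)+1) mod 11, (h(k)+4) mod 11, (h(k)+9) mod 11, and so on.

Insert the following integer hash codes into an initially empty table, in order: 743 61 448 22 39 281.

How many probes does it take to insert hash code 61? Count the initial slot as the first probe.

743: h=6 -> slot 6
61: h=6, probe 6,7 -> slot 7
448: h=8 -> slot 8
22: h=0 -> slot 0
39: h=6, probe 6,7,10 -> slot 10
281: h=6, probe 6,7,10,4 -> slot 4
Table: [22, ∅, ∅, ∅, 281, ∅, 743, 61, 448, ∅, 39]

2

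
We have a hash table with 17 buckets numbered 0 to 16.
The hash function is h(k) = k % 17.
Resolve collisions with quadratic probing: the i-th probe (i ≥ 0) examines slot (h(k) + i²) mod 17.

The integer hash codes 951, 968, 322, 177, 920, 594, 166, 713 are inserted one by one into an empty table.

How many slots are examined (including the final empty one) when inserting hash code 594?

951 hashes to 16; slot 16 is free -> place at 16.
968 hashes to 16; 16 taken -> place at 0.
322 hashes to 16; 16,0 taken -> place at 3.
177 hashes to 7; slot 7 is free -> place at 7.
920 hashes to 2; slot 2 is free -> place at 2.
594 hashes to 16; 16,0,3 taken -> place at 8.
166 hashes to 13; slot 13 is free -> place at 13.
713 hashes to 16; 16,0,3,8 taken -> place at 15.
Table: [968, ∅, 920, 322, ∅, ∅, ∅, 177, 594, ∅, ∅, ∅, ∅, 166, ∅, 713, 951]

4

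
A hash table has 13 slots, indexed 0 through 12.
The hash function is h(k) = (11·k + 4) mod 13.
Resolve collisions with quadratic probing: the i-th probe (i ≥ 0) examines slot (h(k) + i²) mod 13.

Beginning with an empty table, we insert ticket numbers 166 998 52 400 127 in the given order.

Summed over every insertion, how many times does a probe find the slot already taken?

166: h=10 -> slot 10
998: h=10, probe 10,11 -> slot 11
52: h=4 -> slot 4
400: h=10, probe 10,11,1 -> slot 1
127: h=10, probe 10,11,1,6 -> slot 6
Table: [_, 400, _, _, 52, _, 127, _, _, _, 166, 998, _]

6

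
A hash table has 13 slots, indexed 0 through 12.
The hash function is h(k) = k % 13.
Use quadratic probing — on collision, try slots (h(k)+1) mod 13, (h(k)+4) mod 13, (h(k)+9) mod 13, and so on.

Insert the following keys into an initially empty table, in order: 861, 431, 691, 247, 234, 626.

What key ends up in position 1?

861 hashes to 3; slot 3 is free → place at 3.
431 hashes to 2; slot 2 is free → place at 2.
691 hashes to 2; 2,3 taken → place at 6.
247 hashes to 0; slot 0 is free → place at 0.
234 hashes to 0; 0 taken → place at 1.
626 hashes to 2; 2,3,6 taken → place at 11.
Table: [247, 234, 431, 861, ., ., 691, ., ., ., ., 626, .]

234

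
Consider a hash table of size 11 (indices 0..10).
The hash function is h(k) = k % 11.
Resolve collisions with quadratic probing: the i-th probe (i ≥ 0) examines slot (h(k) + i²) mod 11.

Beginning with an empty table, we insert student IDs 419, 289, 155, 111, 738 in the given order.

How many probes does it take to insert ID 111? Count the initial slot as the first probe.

3

Insert 419: h=1, slot 1 empty → index 1.
Insert 289: h=3, slot 3 empty → index 3.
Insert 155: h=1, slot 1 occupied → index 2.
Insert 111: h=1, slots 1,2 occupied → index 5.
Insert 738: h=1, slots 1,2,5 occupied → index 10.
Table: [-, 419, 155, 289, -, 111, -, -, -, -, 738]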